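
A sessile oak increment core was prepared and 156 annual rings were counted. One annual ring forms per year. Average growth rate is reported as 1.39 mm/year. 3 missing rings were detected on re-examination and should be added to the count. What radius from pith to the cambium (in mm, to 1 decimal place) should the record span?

221.0 mm

Correcting the raw count gives 156 + 3 = 159 true annual rings.
159 years at 1.39 mm/year gives 1.39 × 159 = 221.0 mm.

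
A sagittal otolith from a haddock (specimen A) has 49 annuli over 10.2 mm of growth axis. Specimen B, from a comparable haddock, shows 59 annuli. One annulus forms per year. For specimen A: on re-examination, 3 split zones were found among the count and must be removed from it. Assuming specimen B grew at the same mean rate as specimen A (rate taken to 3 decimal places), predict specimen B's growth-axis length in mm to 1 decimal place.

13.1 mm

Specimen A: correcting the raw count gives 49 − 3 = 46 true annuli.
A: 10.2 mm over 46 years gives 10.2 / 46 ≈ 0.222 mm/year.
For B, 0.222 mm/year × 59 years = 13.1 mm.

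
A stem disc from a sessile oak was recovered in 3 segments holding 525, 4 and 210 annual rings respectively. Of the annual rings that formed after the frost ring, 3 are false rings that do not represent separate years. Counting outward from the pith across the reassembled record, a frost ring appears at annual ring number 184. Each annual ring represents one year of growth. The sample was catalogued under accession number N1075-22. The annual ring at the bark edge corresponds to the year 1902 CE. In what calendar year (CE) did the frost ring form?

Total annual rings = 525 + 4 + 210 = 739.
The frost ring sits at annual ring 184 from the pith, so 739 − 184 = 555 annual rings formed after it.
Excluding 3 false annual rings: 555 − 3 = 552.
1902 − 552 = 1350 CE.

1350 CE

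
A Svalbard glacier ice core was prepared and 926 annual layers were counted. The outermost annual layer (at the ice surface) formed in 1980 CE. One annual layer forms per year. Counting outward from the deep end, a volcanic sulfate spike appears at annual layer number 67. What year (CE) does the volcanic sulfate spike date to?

Between annual layer 67 and the ice surface there are 926 − 67 = 859 annual layers.
The annual layer at the ice surface is 1980 CE, so the volcanic sulfate spike dates to 1980 − 859 = 1121 CE.

1121 CE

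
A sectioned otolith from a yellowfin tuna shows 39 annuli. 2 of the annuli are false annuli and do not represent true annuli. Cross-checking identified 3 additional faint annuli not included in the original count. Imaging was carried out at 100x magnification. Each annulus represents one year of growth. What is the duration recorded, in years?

40 years

Correcting the raw count gives 39 − 2 + 3 = 40 true annuli.
One annulus per year makes the duration 40 years.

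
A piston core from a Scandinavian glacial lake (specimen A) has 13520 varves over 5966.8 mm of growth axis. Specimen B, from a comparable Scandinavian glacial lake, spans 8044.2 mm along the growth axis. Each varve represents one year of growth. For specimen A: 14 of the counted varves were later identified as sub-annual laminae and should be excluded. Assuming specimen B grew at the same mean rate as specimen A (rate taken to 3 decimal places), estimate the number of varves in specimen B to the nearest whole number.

Specimen A: correcting the raw count gives 13520 − 14 = 13506 true varves.
A: 5966.8 mm over 13506 years gives 5966.8 / 13506 ≈ 0.442 mm/yr.
Specimen B: 8044.2 mm / 0.442 mm per year = 18199.55 years ≈ 18200 varves.

18200 varves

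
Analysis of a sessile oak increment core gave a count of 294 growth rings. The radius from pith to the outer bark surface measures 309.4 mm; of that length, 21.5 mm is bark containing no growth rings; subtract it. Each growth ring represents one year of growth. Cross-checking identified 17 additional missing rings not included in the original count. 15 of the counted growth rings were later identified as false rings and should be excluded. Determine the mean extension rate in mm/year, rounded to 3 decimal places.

Correcting the raw count gives 294 − 15 + 17 = 296 true growth rings.
Net length = 309.4 − 21.5 = 287.9 mm.
287.9 mm over 296 years gives 287.9 / 296 ≈ 0.973 mm/year.

0.973 mm/year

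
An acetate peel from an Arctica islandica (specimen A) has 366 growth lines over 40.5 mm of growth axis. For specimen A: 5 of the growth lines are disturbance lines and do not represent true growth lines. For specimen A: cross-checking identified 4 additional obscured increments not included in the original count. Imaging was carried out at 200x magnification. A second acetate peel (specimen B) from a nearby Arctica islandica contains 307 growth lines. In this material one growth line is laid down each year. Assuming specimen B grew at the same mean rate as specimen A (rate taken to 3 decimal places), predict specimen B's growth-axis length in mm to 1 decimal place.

Specimen A: adjusted count: 366 − 5 + 4 = 365 growth lines.
A: Mean rate = 40.5 mm / 365 years ≈ 0.111 mm per year.
Length of B = 0.111 × 307 = 34.1 mm.

34.1 mm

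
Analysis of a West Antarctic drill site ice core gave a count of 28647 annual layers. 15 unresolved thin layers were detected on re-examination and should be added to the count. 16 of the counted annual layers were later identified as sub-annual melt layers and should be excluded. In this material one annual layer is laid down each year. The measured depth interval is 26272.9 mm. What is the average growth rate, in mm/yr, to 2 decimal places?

0.92 mm/yr

True annual layer count = 28647 − 16 + 15 = 28646.
26272.9 mm over 28646 years gives 26272.9 / 28646 ≈ 0.92 mm/yr.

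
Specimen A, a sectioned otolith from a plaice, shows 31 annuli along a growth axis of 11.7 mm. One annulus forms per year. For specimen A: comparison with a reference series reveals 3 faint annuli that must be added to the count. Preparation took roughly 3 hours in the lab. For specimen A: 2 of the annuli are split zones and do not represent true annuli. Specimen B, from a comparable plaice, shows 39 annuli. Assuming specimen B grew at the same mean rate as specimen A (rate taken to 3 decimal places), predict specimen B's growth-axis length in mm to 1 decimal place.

14.3 mm

Specimen A: correcting the raw count gives 31 − 2 + 3 = 32 true annuli.
A: 11.7 mm over 32 years gives 11.7 / 32 ≈ 0.366 mm/year.
For B, 0.366 mm/year × 39 years = 14.3 mm.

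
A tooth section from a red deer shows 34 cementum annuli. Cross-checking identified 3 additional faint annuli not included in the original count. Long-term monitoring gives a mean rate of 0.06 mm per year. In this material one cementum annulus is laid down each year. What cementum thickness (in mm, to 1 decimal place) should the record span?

2.2 mm

True cementum annulus count = 34 + 3 = 37.
37 years at 0.06 mm/year gives 0.06 × 37 = 2.2 mm.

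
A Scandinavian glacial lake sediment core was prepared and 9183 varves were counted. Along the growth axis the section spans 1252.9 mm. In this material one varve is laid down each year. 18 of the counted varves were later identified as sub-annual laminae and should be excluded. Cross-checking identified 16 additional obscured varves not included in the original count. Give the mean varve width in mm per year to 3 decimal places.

True varve count = 9183 − 18 + 16 = 9181.
Extension rate ≈ 1252.9 / 9181 = 0.136 mm per year.

0.136 mm per year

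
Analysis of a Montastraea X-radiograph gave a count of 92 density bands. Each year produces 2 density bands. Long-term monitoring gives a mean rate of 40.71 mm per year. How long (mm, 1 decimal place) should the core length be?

1872.7 mm

92 density bands at 2 per year is 92 / 2 = 46 years.
Length ≈ 40.71 × 46 = 1872.7 mm.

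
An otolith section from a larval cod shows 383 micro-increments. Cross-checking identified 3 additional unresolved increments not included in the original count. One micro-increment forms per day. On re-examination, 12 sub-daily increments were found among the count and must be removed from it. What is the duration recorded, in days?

374 d

Adjusted count: 383 − 12 + 3 = 374 micro-increments.
At one micro-increment per day, that is 374 days.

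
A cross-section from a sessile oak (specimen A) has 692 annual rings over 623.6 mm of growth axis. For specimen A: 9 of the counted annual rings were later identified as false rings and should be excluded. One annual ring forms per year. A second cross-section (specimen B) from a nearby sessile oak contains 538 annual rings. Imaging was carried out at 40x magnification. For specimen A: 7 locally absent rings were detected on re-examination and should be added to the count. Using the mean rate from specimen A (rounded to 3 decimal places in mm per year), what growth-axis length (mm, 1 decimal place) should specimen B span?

Specimen A: after corrections the count is 692 − 9 + 7 = 690 annual rings.
A: Mean rate = 623.6 mm / 690 years ≈ 0.904 mm/yr.
For B, 0.904 mm/year × 538 years = 486.4 mm.

486.4 mm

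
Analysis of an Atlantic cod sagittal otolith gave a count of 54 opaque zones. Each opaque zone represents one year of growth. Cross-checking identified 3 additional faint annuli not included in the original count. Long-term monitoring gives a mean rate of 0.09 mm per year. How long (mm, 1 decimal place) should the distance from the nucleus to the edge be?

Adjusted count: 54 + 3 = 57 opaque zones.
Predicted length = 0.09 mm/year × 57 years = 5.1 mm.

5.1 mm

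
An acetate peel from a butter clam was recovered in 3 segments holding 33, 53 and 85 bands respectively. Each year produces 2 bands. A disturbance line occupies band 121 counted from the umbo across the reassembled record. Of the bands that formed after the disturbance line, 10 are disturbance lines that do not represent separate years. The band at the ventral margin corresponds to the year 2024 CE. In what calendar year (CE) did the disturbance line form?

Total bands = 33 + 53 + 85 = 171.
Between band 121 and the ventral margin there are 171 − 121 = 50 bands.
Excluding 10 false bands: 50 − 10 = 40.
40 bands at 2 per year is 40 / 2 = 20 years.
Counting back 20 years from 2024 CE places the disturbance line in 2024 − 20 = 2004 CE.

2004 CE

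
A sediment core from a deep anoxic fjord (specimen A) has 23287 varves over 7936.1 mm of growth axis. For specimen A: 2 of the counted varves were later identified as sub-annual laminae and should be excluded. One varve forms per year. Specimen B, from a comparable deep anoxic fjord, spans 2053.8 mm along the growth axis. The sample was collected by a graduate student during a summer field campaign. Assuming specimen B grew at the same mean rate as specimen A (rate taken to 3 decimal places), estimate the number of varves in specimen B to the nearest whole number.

6023 varves

Specimen A: correcting the raw count gives 23287 − 2 = 23285 true varves.
A: 7936.1 mm over 23285 years gives 7936.1 / 23285 ≈ 0.341 mm/year.
For B, 2053.8 / 0.341 = 6022.87 years ≈ 6023 varves.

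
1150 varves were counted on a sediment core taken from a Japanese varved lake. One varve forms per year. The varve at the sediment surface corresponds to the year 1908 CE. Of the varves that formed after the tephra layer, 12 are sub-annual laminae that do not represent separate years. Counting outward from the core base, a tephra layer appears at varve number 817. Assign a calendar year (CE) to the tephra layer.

The tephra layer sits at varve 817 from the core base, so 1150 − 817 = 333 varves formed after it.
Removing the 12 false varves leaves 333 − 12 = 321 true varves beyond the tephra layer.
Counting back 321 years from 1908 CE places the tephra layer in 1908 − 321 = 1587 CE.

1587 CE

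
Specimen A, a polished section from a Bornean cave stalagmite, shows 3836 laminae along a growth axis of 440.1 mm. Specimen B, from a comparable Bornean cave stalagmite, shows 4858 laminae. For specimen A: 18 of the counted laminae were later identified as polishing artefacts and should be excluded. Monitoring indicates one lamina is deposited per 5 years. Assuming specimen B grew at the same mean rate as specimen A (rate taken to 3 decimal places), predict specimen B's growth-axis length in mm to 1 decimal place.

Specimen A: true lamina count = 3836 − 18 = 3818.
Specimen A: at 5 years per lamina, 3818 × 5 = 19090 years.
A: Mean rate = 440.1 mm / 19090 years ≈ 0.023 mm/yr.
Specimen B: multiplying by 5 years per lamina: 4858 × 5 = 24290 years. B's length ≈ 0.023 × 24290 = 558.7 mm.

558.7 mm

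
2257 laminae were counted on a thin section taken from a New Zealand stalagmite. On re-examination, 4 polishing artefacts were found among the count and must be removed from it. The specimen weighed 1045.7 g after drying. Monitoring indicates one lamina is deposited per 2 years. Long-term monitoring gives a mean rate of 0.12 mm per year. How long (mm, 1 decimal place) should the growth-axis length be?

540.7 mm

True lamina count = 2257 − 4 = 2253.
At 2 years per lamina, 2253 × 2 = 4506 years.
Length ≈ 0.12 × 4506 = 540.7 mm.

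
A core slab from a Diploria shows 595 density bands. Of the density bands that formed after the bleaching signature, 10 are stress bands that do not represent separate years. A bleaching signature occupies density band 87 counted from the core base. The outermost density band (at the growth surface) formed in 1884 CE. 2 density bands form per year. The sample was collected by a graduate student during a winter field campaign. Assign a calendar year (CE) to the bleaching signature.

1635 CE

Between density band 87 and the growth surface there are 595 − 87 = 508 density bands.
508 − 10 false = 498 true density bands after the bleaching signature.
498 density bands at 2 per year is 498 / 2 = 249 years.
The density band at the growth surface is 1884 CE, so the bleaching signature dates to 1884 − 249 = 1635 CE.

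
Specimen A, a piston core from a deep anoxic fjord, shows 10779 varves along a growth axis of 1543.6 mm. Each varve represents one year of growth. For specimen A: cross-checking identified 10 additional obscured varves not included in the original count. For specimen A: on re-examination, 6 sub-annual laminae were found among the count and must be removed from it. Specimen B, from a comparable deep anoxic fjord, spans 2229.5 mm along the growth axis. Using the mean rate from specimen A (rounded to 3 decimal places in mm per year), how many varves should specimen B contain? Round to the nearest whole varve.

Specimen A: correcting the raw count gives 10779 − 6 + 10 = 10783 true varves.
A: 1543.6 mm over 10783 years gives 1543.6 / 10783 ≈ 0.143 mm/year.
Specimen B: 2229.5 mm / 0.143 mm per year = 15590.91 years ≈ 15591 varves.

15591 varves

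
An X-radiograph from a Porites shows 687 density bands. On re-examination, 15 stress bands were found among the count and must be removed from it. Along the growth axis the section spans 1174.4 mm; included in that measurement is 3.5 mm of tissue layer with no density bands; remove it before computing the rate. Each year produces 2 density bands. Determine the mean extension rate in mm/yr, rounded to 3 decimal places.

Adjusted count: 687 − 15 = 672 density bands.
Dividing by 2 density bands per year: 672 / 2 = 336 years.
The growth record spans 1174.4 − 3.5 = 1170.9 mm.
Extension rate ≈ 1170.9 / 336 = 3.485 mm/yr.

3.485 mm/yr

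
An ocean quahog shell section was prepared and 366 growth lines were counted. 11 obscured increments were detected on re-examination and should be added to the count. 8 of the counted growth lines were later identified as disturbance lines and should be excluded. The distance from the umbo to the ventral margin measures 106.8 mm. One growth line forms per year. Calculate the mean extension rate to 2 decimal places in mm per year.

True growth line count = 366 − 8 + 11 = 369.
106.8 mm over 369 years gives 106.8 / 369 ≈ 0.29 mm per year.

0.29 mm per year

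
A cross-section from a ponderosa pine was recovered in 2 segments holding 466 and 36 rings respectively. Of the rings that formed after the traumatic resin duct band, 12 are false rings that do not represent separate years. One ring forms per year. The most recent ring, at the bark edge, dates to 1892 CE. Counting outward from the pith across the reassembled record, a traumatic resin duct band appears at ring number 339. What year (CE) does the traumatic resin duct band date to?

Total rings = 466 + 36 = 502.
Between ring 339 and the bark edge there are 502 − 339 = 163 rings.
163 − 12 false = 151 true rings after the traumatic resin duct band.
Counting back 151 years from 1892 CE places the traumatic resin duct band in 1892 − 151 = 1741 CE.

1741 CE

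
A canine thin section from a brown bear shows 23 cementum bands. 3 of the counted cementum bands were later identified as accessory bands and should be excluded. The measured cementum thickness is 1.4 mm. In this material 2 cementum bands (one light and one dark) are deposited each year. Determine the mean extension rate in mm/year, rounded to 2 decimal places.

0.14 mm/year

Adjusted count: 23 − 3 = 20 cementum bands.
With 2 cementum bands per year, 20 / 2 = 10 years.
1.4 mm over 10 years gives 1.4 / 10 ≈ 0.14 mm/year.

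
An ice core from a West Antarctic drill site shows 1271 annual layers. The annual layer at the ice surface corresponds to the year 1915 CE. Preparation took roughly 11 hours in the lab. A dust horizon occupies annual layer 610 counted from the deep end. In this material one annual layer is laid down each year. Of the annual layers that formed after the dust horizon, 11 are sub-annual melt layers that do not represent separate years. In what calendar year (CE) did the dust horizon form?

The dust horizon sits at annual layer 610 from the deep end, so 1271 − 610 = 661 annual layers formed after it.
Removing the 11 false annual layers leaves 661 − 11 = 650 true annual layers beyond the dust horizon.
1915 − 650 = 1265 CE.

1265 CE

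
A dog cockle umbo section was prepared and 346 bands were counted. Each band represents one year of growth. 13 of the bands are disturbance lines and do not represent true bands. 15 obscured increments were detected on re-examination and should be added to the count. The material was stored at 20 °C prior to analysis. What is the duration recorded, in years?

After corrections the count is 346 − 13 + 15 = 348 bands.
With a one-to-one band periodicity this is 348 years.

348 yr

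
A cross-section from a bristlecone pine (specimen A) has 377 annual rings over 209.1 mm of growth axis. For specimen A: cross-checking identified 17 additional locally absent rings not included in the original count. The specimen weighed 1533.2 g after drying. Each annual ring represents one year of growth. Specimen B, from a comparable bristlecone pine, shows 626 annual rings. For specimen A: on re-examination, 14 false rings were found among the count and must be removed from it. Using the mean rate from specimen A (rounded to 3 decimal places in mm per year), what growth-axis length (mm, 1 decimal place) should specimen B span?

344.3 mm

Specimen A: correcting the raw count gives 377 − 14 + 17 = 380 true annual rings.
A: Extension rate ≈ 209.1 / 380 = 0.550 mm/yr.
Length of B = 0.550 × 626 = 344.3 mm.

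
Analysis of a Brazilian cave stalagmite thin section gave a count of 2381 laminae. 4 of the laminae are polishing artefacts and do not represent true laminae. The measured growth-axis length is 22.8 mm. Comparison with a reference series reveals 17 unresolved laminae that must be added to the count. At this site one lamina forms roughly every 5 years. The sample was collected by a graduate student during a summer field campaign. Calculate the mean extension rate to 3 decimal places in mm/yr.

Correcting the raw count gives 2381 − 4 + 17 = 2394 true laminae.
At 5 years per lamina, 2394 × 5 = 11970 years.
22.8 mm over 11970 years gives 22.8 / 11970 ≈ 0.002 mm/yr.

0.002 mm/yr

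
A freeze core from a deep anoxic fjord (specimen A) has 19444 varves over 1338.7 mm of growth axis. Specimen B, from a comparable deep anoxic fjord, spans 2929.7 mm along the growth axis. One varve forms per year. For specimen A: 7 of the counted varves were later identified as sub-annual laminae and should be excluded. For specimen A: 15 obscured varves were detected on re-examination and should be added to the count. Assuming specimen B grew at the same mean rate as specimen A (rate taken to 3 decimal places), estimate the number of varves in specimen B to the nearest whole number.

Specimen A: after corrections the count is 19444 − 7 + 15 = 19452 varves.
A: 1338.7 mm over 19452 years gives 1338.7 / 19452 ≈ 0.069 mm/year.
For B, 2929.7 / 0.069 = 42459.42 years ≈ 42459 varves.

42459 varves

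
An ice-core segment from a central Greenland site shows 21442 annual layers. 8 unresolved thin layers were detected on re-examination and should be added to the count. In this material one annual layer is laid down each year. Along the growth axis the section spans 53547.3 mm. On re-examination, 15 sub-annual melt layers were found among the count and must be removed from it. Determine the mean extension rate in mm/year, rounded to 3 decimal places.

Correcting the raw count gives 21442 − 15 + 8 = 21435 true annual layers.
Mean rate = 53547.3 mm / 21435 years ≈ 2.498 mm/year.

2.498 mm/year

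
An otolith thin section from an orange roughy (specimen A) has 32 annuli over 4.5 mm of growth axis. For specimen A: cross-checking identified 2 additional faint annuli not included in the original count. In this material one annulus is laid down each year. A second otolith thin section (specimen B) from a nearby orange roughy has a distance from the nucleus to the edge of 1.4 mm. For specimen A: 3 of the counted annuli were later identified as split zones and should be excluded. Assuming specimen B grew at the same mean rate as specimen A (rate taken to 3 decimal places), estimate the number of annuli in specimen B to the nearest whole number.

Specimen A: adjusted count: 32 − 3 + 2 = 31 annuli.
A: Mean rate = 4.5 mm / 31 years ≈ 0.145 mm/yr.
B spans 1.4 / 0.145 = 9.66 years ≈ 10 annuli.

10 annuli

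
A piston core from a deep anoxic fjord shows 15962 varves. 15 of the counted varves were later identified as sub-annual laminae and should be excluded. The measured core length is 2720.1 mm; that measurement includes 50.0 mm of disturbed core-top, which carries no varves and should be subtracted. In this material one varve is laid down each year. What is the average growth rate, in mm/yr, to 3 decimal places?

Correcting the raw count gives 15962 − 15 = 15947 true varves.
The growth record spans 2720.1 − 50.0 = 2670.1 mm.
Mean rate = 2670.1 mm / 15947 years ≈ 0.167 mm/yr.

0.167 mm/yr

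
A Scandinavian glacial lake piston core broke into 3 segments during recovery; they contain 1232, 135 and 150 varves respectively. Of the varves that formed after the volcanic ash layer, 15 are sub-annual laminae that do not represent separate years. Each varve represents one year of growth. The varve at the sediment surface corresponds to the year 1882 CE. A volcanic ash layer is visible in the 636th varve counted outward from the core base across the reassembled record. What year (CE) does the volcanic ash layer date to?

Total varves = 1232 + 135 + 150 = 1517.
1517 − 636 = 881 varves lie beyond the volcanic ash layer toward the sediment surface.
881 − 15 false = 866 true varves after the volcanic ash layer.
Counting back 866 years from 1882 CE places the volcanic ash layer in 1882 − 866 = 1016 CE.

1016 CE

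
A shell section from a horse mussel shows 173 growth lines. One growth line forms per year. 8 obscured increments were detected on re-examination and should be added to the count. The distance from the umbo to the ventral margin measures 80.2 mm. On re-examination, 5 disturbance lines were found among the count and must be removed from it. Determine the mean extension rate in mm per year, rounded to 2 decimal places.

0.46 mm per year

Adjusted count: 173 − 5 + 8 = 176 growth lines.
80.2 mm over 176 years gives 80.2 / 176 ≈ 0.46 mm per year.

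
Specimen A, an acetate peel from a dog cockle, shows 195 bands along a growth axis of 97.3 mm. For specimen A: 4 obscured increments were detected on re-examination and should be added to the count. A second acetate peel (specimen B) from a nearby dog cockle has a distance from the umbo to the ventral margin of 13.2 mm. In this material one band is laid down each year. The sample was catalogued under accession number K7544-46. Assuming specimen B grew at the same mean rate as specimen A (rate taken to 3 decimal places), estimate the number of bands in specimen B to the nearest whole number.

Specimen A: true band count = 195 + 4 = 199.
A: 97.3 mm over 199 years gives 97.3 / 199 ≈ 0.489 mm/year.
Specimen B: 13.2 mm / 0.489 mm per year = 26.99 years ≈ 27 bands.

27 bands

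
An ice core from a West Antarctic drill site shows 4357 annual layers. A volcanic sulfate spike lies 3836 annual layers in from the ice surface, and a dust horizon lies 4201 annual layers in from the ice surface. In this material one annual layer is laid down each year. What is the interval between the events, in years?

4201 − 3836 = 365 annual layers lie between the two events.
At one annual layer per year, 365 years elapsed between them.

365 years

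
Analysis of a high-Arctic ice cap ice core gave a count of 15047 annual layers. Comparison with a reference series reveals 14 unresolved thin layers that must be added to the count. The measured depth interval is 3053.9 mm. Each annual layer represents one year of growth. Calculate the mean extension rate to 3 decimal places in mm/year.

0.203 mm/year

Correcting the raw count gives 15047 + 14 = 15061 true annual layers.
Extension rate ≈ 3053.9 / 15061 = 0.203 mm/year.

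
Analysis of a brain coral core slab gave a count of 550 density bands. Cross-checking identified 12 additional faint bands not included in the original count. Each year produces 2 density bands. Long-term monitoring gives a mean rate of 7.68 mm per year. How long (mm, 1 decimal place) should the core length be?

2158.1 mm

Adjusted count: 550 + 12 = 562 density bands.
Dividing by 2 density bands per year: 562 / 2 = 281 years.
281 years at 7.68 mm/year gives 7.68 × 281 = 2158.1 mm.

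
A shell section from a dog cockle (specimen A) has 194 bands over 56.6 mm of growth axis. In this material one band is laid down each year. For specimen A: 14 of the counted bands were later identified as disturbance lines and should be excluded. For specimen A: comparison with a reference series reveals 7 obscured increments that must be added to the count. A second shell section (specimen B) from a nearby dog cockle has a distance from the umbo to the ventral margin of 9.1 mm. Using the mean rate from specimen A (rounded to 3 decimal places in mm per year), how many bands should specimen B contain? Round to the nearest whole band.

30 bands

Specimen A: correcting the raw count gives 194 − 14 + 7 = 187 true bands.
A: 56.6 mm over 187 years gives 56.6 / 187 ≈ 0.303 mm/yr.
Specimen B: 9.1 mm / 0.303 mm per year = 30.03 years ≈ 30 bands.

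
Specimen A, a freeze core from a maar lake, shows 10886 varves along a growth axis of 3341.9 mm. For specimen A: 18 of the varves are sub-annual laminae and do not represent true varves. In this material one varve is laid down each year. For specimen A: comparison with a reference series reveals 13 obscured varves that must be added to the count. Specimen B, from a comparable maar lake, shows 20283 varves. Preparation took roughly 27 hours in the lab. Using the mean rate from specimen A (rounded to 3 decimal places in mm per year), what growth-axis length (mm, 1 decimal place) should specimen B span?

6226.9 mm

Specimen A: after corrections the count is 10886 − 18 + 13 = 10881 varves.
A: Extension rate ≈ 3341.9 / 10881 = 0.307 mm per year.
Length of B = 0.307 × 20283 = 6226.9 mm.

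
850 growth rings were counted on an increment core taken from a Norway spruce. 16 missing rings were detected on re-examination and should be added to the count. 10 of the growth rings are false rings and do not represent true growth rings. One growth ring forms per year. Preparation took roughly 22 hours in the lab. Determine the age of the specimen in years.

Adjusted count: 850 − 10 + 16 = 856 growth rings.
With a one-to-one growth ring periodicity this is 856 years.

856 yr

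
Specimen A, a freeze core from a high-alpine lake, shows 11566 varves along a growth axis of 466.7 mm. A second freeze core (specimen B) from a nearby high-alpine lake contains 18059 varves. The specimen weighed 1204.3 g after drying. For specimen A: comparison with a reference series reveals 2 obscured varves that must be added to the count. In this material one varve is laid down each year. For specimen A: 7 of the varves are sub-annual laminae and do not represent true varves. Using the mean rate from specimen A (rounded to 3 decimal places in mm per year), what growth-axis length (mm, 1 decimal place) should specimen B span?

722.4 mm

Specimen A: after corrections the count is 11566 − 7 + 2 = 11561 varves.
A: Mean rate = 466.7 mm / 11561 years ≈ 0.040 mm/year.
For B, 0.040 mm/year × 18059 years = 722.4 mm.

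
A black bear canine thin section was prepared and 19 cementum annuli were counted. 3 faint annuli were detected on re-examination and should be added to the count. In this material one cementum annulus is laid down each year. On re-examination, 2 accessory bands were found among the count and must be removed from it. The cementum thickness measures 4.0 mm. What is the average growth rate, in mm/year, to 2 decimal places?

True cementum annulus count = 19 − 2 + 3 = 20.
Extension rate ≈ 4.0 / 20 = 0.20 mm/year.

0.20 mm/year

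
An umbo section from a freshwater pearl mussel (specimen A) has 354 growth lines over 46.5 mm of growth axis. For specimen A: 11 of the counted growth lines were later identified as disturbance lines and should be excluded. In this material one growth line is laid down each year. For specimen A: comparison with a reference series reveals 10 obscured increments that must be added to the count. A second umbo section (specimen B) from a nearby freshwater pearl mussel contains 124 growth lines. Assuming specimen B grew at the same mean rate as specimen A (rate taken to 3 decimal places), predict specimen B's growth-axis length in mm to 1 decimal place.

Specimen A: true growth line count = 354 − 11 + 10 = 353.
A: Mean rate = 46.5 mm / 353 years ≈ 0.132 mm per year.
B's length ≈ 0.132 × 124 = 16.4 mm.

16.4 mm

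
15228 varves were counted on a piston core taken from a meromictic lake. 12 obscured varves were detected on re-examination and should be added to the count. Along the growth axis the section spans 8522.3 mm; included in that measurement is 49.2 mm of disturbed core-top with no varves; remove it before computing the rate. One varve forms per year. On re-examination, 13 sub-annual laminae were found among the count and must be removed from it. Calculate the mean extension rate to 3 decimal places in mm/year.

0.556 mm/year

True varve count = 15228 − 13 + 12 = 15227.
Removing the 49.2 mm offcut leaves 8522.3 − 49.2 = 8473.1 mm.
Mean rate = 8473.1 mm / 15227 years ≈ 0.556 mm/year.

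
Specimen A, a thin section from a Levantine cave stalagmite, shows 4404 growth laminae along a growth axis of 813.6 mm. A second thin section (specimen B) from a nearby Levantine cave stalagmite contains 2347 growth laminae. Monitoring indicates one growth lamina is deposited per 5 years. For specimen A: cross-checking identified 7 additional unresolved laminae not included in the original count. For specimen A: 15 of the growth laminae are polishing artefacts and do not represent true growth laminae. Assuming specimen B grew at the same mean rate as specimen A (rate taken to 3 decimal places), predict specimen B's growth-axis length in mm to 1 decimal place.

434.2 mm

Specimen A: after corrections the count is 4404 − 15 + 7 = 4396 growth laminae.
Specimen A: multiplying by 5 years per growth lamina: 4396 × 5 = 21980 years.
A: Extension rate ≈ 813.6 / 21980 = 0.037 mm/year.
Specimen B: at 5 years per growth lamina, 2347 × 5 = 11735 years. For B, 0.037 mm/year × 11735 years = 434.2 mm.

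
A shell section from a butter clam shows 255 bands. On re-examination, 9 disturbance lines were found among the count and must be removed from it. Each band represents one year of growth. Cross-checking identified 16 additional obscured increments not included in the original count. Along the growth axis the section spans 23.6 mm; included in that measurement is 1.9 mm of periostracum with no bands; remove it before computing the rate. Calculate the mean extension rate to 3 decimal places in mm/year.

After corrections the count is 255 − 9 + 16 = 262 bands.
Net length = 23.6 − 1.9 = 21.7 mm.
Mean rate = 21.7 mm / 262 years ≈ 0.083 mm/year.

0.083 mm/year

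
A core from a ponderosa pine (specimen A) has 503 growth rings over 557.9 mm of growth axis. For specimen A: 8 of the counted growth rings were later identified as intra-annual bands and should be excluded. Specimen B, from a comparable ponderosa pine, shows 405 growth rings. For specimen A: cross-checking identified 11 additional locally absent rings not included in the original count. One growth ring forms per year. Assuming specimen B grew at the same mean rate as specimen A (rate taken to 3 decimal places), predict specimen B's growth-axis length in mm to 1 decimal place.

446.7 mm

Specimen A: correcting the raw count gives 503 − 8 + 11 = 506 true growth rings.
A: Extension rate ≈ 557.9 / 506 = 1.103 mm/year.
For B, 1.103 mm/year × 405 years = 446.7 mm.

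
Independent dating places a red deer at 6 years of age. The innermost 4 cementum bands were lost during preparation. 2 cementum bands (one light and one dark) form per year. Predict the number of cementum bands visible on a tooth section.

6 years at 2 cementum bands per year gives 6 × 2 = 12 cementum bands.
12 − 4 missed = 8 cementum bands expected in the prepared section.

8 cementum bands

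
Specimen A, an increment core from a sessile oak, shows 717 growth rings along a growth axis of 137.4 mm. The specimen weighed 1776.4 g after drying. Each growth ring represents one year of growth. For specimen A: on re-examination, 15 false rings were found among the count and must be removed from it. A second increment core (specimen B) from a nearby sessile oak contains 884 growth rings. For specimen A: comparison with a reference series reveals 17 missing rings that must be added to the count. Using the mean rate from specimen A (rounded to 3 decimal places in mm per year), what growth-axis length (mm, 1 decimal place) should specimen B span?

168.8 mm

Specimen A: correcting the raw count gives 717 − 15 + 17 = 719 true growth rings.
A: Extension rate ≈ 137.4 / 719 = 0.191 mm/yr.
Length of B = 0.191 × 884 = 168.8 mm.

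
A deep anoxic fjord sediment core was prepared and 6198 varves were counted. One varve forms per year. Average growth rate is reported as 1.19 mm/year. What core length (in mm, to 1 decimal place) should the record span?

The record spans 6198 years at 1.19 mm per year.
6198 years at 1.19 mm/year gives 1.19 × 6198 = 7375.6 mm.

7375.6 mm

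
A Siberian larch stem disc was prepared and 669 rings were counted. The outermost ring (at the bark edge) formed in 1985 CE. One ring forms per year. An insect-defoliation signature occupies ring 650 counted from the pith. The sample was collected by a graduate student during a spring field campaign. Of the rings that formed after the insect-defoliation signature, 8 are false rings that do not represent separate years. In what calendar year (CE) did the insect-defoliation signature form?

1974 CE

Between ring 650 and the bark edge there are 669 − 650 = 19 rings.
Excluding 8 false rings: 19 − 8 = 11.
Counting back 11 years from 1985 CE places the insect-defoliation signature in 1985 − 11 = 1974 CE.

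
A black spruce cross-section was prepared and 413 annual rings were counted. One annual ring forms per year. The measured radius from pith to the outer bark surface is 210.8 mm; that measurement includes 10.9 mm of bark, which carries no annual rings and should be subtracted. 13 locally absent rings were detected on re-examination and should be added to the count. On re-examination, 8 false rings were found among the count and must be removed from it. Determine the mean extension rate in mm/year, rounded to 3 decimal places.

Correcting the raw count gives 413 − 8 + 13 = 418 true annual rings.
Removing the 10.9 mm offcut leaves 210.8 − 10.9 = 199.9 mm.
Mean rate = 199.9 mm / 418 years ≈ 0.478 mm/year.

0.478 mm/year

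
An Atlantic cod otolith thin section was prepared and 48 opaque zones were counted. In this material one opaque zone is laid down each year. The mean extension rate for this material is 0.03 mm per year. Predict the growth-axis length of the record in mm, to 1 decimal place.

1.4 mm

48 years of growth are recorded.
Length ≈ 0.03 × 48 = 1.4 mm.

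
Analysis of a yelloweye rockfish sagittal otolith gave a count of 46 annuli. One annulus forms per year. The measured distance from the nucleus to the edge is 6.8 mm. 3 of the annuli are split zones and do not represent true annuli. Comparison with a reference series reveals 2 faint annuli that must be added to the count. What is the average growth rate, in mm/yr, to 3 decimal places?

After corrections the count is 46 − 3 + 2 = 45 annuli.
Extension rate ≈ 6.8 / 45 = 0.151 mm/yr.

0.151 mm/yr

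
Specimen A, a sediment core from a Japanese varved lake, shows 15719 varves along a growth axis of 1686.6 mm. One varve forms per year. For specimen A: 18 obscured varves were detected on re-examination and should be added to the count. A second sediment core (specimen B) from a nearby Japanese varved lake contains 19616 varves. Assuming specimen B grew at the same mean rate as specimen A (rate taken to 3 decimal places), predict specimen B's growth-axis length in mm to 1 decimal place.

Specimen A: after corrections the count is 15719 + 18 = 15737 varves.
A: Mean rate = 1686.6 mm / 15737 years ≈ 0.107 mm per year.
B's length ≈ 0.107 × 19616 = 2098.9 mm.

2098.9 mm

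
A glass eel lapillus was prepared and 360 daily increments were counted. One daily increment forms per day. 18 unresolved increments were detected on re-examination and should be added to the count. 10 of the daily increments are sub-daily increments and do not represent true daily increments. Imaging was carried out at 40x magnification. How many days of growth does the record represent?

Correcting the raw count gives 360 − 10 + 18 = 368 true daily increments.
One daily increment per day makes the duration 368 days.

368 d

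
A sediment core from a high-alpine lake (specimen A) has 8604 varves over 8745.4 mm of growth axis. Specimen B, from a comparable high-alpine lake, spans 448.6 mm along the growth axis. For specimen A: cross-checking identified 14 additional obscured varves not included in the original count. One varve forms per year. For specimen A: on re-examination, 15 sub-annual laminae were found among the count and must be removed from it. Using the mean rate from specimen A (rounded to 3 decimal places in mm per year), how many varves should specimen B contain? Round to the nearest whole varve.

441 varves

Specimen A: true varve count = 8604 − 15 + 14 = 8603.
A: 8745.4 mm over 8603 years gives 8745.4 / 8603 ≈ 1.017 mm/yr.
Specimen B: 448.6 mm / 1.017 mm per year = 441.10 years ≈ 441 varves.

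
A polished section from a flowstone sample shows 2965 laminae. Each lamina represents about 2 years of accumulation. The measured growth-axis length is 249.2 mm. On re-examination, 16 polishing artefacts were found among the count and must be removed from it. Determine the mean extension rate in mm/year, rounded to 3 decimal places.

0.042 mm/year

Correcting the raw count gives 2965 − 16 = 2949 true laminae.
At 2 years per lamina, 2949 × 2 = 5898 years.
Extension rate ≈ 249.2 / 5898 = 0.042 mm/year.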